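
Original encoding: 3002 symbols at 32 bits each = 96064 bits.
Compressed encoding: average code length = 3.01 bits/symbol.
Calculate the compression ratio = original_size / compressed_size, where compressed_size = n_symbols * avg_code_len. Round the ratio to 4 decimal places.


original_size = n_symbols * orig_bits = 3002 * 32 = 96064 bits
compressed_size = n_symbols * avg_code_len = 3002 * 3.01 = 9036.02 bits
ratio = original_size / compressed_size = 96064 / 9036.02 = 10.6312

Compression ratio = 10.6312


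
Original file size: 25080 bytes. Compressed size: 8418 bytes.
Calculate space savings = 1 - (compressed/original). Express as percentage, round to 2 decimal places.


ratio = compressed/original = 8418/25080 = 0.335646
savings = 1 - ratio = 1 - 0.335646 = 0.664354
as a percentage: 0.664354 * 100 = 66.44%

Space savings = 1 - 8418/25080 = 66.44%


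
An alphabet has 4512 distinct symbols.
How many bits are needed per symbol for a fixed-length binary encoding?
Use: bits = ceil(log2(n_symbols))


log2(4512) = 12.1396
Bracket: 2^12 = 4096 < 4512 <= 2^13 = 8192
So ceil(log2(4512)) = 13

bits = ceil(log2(4512)) = ceil(12.1396) = 13 bits


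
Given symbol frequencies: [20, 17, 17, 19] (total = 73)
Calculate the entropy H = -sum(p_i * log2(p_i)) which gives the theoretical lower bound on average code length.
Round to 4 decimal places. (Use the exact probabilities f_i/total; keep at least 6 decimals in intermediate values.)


Per-symbol terms -p_i * log2(p_i) with p_i = f_i/73:
  p = 20/73 = 0.273973: log2(p) = -1.867896, -p*log2(p) = 0.511752
  p = 17/73 = 0.232877: log2(p) = -2.102362, -p*log2(p) = 0.489591
  p = 17/73 = 0.232877: log2(p) = -2.102362, -p*log2(p) = 0.489591
  p = 19/73 = 0.260274: log2(p) = -1.941897, -p*log2(p) = 0.505425
H = 0.511752 + 0.489591 + 0.489591 + 0.505425 = 1.996359

H = 1.9964 bits/symbol


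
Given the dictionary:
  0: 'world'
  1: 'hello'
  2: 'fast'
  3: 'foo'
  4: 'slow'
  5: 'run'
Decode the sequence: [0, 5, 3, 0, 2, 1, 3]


Look up each index in the dictionary:
  0 -> 'world'
  5 -> 'run'
  3 -> 'foo'
  0 -> 'world'
  2 -> 'fast'
  1 -> 'hello'
  3 -> 'foo'

Decoded: "world run foo world fast hello foo"


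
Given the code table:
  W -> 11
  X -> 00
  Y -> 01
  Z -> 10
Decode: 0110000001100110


Decoding:
01 -> Y
10 -> Z
00 -> X
00 -> X
01 -> Y
10 -> Z
01 -> Y
10 -> Z


Result: YZXXYZYZ


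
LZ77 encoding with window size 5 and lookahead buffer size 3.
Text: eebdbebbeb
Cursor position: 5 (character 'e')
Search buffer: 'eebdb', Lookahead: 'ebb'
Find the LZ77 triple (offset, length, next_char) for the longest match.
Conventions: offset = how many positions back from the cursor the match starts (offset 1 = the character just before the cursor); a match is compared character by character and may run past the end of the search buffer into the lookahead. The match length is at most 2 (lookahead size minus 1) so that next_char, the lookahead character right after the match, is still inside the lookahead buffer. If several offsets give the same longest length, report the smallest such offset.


Try each offset into the search buffer:
  offset=1 (pos 4, char 'b'): match length 0
  offset=2 (pos 3, char 'd'): match length 0
  offset=3 (pos 2, char 'b'): match length 0
  offset=4 (pos 1, char 'e'): match length 2
  offset=5 (pos 0, char 'e'): match length 1
Longest match has length 2 at offset 4.
next_char = character at position 5 + 2 = 7 -> 'b'

Best match: offset=4, length=2 (matching 'eb' starting at position 1)
LZ77 triple: (4, 2, 'b')


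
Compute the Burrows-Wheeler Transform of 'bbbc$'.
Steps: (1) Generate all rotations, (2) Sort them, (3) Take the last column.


Rotations (sorted):
  0: $bbbc -> last char: c
  1: bbbc$ -> last char: $
  2: bbc$b -> last char: b
  3: bc$bb -> last char: b
  4: c$bbb -> last char: b


BWT = c$bbb


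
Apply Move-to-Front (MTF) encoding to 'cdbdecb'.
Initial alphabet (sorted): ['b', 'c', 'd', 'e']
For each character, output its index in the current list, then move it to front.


MTF encoding:
'c': index 1 in ['b', 'c', 'd', 'e'] -> ['c', 'b', 'd', 'e']
'd': index 2 in ['c', 'b', 'd', 'e'] -> ['d', 'c', 'b', 'e']
'b': index 2 in ['d', 'c', 'b', 'e'] -> ['b', 'd', 'c', 'e']
'd': index 1 in ['b', 'd', 'c', 'e'] -> ['d', 'b', 'c', 'e']
'e': index 3 in ['d', 'b', 'c', 'e'] -> ['e', 'd', 'b', 'c']
'c': index 3 in ['e', 'd', 'b', 'c'] -> ['c', 'e', 'd', 'b']
'b': index 3 in ['c', 'e', 'd', 'b'] -> ['b', 'c', 'e', 'd']


Output: [1, 2, 2, 1, 3, 3, 3]


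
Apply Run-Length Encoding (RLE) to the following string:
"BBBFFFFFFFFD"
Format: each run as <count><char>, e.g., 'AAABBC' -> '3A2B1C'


Scanning runs left to right:
  i=0: run of 'B' x 3 -> '3B'
  i=3: run of 'F' x 8 -> '8F'
  i=11: run of 'D' x 1 -> '1D'

RLE = 3B8F1D


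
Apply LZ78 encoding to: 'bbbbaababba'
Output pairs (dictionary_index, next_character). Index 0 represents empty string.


LZ78 encoding steps:
Dictionary: {0: ''}
Step 1: w='' (idx 0), next='b' -> output (0, 'b'), add 'b' as idx 1
Step 2: w='b' (idx 1), next='b' -> output (1, 'b'), add 'bb' as idx 2
Step 3: w='b' (idx 1), next='a' -> output (1, 'a'), add 'ba' as idx 3
Step 4: w='' (idx 0), next='a' -> output (0, 'a'), add 'a' as idx 4
Step 5: w='ba' (idx 3), next='b' -> output (3, 'b'), add 'bab' as idx 5
Step 6: w='ba' (idx 3), end of input -> output (3, '')


Encoded: [(0, 'b'), (1, 'b'), (1, 'a'), (0, 'a'), (3, 'b'), (3, '')]


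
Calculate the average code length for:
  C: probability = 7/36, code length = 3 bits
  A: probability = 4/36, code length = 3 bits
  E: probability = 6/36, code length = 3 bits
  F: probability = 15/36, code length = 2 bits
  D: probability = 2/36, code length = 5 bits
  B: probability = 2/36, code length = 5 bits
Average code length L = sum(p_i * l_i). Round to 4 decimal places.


Weighted contributions p_i * l_i:
  C: (7/36) * 3 = 21/36
  A: (4/36) * 3 = 12/36
  E: (6/36) * 3 = 18/36
  F: (15/36) * 2 = 30/36
  D: (2/36) * 5 = 10/36
  B: (2/36) * 5 = 10/36
Sum = (21 + 12 + 18 + 30 + 10 + 10)/36 = 101/36

L = 101/36 = 2.8056 bits/symbol


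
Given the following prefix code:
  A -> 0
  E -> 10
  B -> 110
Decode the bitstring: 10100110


Decoding step by step:
Bits 10 -> E
Bits 10 -> E
Bits 0 -> A
Bits 110 -> B


Decoded message: EEAB


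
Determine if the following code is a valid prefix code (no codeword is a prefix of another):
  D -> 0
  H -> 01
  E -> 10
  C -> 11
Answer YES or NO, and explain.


Checking each pair (does one codeword prefix another?):
  D='0' vs H='01': prefix -- VIOLATION

NO -- this is NOT a valid prefix code. D (0) is a prefix of H (01).


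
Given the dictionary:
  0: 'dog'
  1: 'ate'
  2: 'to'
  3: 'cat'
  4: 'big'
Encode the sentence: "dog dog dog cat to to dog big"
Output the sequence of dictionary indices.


Look up each word in the dictionary:
  'dog' -> 0
  'dog' -> 0
  'dog' -> 0
  'cat' -> 3
  'to' -> 2
  'to' -> 2
  'dog' -> 0
  'big' -> 4

Encoded: [0, 0, 0, 3, 2, 2, 0, 4]


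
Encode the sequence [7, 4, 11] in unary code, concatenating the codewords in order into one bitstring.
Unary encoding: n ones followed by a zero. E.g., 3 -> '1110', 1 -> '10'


Encode each number as n ones followed by a terminating 0:
  7 -> 11111110 (8 bits)
  4 -> 11110 (5 bits)
  11 -> 111111111110 (12 bits)
Total length = 8 + 5 + 12 = 25 bits.

Unary([7, 4, 11]) = 1111111011110111111111110 (25 bits)


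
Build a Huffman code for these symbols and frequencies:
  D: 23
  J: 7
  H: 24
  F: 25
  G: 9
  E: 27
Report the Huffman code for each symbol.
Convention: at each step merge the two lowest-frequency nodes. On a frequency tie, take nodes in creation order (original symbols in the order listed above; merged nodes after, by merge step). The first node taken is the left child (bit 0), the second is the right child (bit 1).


Huffman tree construction:
Step 1: Merge J(7) + G(9) = 16
Step 2: Merge (J+G)(16) + D(23) = 39
Step 3: Merge H(24) + F(25) = 49
Step 4: Merge E(27) + ((J+G)+D)(39) = 66
Step 5: Merge (H+F)(49) + (E+((J+G)+D))(66) = 115
Read each symbol's code off the tree from the root (left child = 0, right child = 1).

Codes:
  D: 111 (length 3)
  J: 1100 (length 4)
  H: 00 (length 2)
  F: 01 (length 2)
  G: 1101 (length 4)
  E: 10 (length 2)
Average code length: 285/115 = 2.4783 bits/symbol


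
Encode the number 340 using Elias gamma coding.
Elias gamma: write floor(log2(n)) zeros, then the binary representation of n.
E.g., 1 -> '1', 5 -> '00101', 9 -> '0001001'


num_bits = floor(log2(340)) + 1 = 9
leading_zeros = num_bits - 1 = 8
binary(340) = 101010100

Elias gamma(340) = '00000000' + '101010100' = 00000000101010100 (17 bits)


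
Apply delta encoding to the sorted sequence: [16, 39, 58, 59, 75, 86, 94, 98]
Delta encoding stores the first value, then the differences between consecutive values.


First value: 16
Deltas:
  39 - 16 = 23
  58 - 39 = 19
  59 - 58 = 1
  75 - 59 = 16
  86 - 75 = 11
  94 - 86 = 8
  98 - 94 = 4


Delta encoded: [16, 23, 19, 1, 16, 11, 8, 4]


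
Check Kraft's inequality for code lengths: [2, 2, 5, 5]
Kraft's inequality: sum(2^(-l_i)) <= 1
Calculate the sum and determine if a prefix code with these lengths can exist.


Sum = 2^(-2) + 2^(-2) + 2^(-5) + 2^(-5)
    = 0.25 + 0.25 + 0.03125 + 0.03125
    = 18/32 = 0.5625
Since 0.5625 <= 1, Kraft's inequality IS satisfied.
A prefix code with these lengths CAN exist.

Kraft sum = 0.5625. Satisfied.


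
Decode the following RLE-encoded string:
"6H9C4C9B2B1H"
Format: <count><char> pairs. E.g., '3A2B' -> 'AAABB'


Expanding each <count><char> pair:
  6H -> 'HHHHHH'
  9C -> 'CCCCCCCCC'
  4C -> 'CCCC'
  9B -> 'BBBBBBBBB'
  2B -> 'BB'
  1H -> 'H'

Decoded = HHHHHHCCCCCCCCCCCCCBBBBBBBBBBBH


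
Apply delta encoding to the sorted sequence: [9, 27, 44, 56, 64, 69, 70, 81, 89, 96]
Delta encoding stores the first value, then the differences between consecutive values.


First value: 9
Deltas:
  27 - 9 = 18
  44 - 27 = 17
  56 - 44 = 12
  64 - 56 = 8
  69 - 64 = 5
  70 - 69 = 1
  81 - 70 = 11
  89 - 81 = 8
  96 - 89 = 7


Delta encoded: [9, 18, 17, 12, 8, 5, 1, 11, 8, 7]


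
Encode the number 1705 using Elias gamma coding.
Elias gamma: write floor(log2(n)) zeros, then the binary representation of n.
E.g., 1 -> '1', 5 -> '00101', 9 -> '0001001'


num_bits = floor(log2(1705)) + 1 = 11
leading_zeros = num_bits - 1 = 10
binary(1705) = 11010101001

Elias gamma(1705) = '0000000000' + '11010101001' = 000000000011010101001 (21 bits)


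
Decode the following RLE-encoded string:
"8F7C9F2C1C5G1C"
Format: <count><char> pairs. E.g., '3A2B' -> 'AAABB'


Expanding each <count><char> pair:
  8F -> 'FFFFFFFF'
  7C -> 'CCCCCCC'
  9F -> 'FFFFFFFFF'
  2C -> 'CC'
  1C -> 'C'
  5G -> 'GGGGG'
  1C -> 'C'

Decoded = FFFFFFFFCCCCCCCFFFFFFFFFCCCGGGGGC


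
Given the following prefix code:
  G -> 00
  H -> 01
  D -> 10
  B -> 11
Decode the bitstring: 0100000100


Decoding step by step:
Bits 01 -> H
Bits 00 -> G
Bits 00 -> G
Bits 01 -> H
Bits 00 -> G


Decoded message: HGGHG


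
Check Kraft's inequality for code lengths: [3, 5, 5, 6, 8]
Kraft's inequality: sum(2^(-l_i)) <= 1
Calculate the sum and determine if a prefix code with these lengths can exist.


Sum = 2^(-3) + 2^(-5) + 2^(-5) + 2^(-6) + 2^(-8)
    = 0.125 + 0.03125 + 0.03125 + 0.015625 + 0.00390625
    = 53/256 = 0.20703125
Since 0.20703125 <= 1, Kraft's inequality IS satisfied.
A prefix code with these lengths CAN exist.

Kraft sum = 0.20703125. Satisfied.


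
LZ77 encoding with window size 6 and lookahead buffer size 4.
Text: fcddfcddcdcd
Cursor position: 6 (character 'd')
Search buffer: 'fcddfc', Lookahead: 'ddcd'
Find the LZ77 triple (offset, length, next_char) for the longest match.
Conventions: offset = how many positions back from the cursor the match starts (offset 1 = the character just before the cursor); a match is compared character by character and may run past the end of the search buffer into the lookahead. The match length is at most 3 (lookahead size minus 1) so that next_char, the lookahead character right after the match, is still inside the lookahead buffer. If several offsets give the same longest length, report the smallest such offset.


Try each offset into the search buffer:
  offset=1 (pos 5, char 'c'): match length 0
  offset=2 (pos 4, char 'f'): match length 0
  offset=3 (pos 3, char 'd'): match length 1
  offset=4 (pos 2, char 'd'): match length 2
  offset=5 (pos 1, char 'c'): match length 0
  offset=6 (pos 0, char 'f'): match length 0
Longest match has length 2 at offset 4.
next_char = character at position 6 + 2 = 8 -> 'c'

Best match: offset=4, length=2 (matching 'dd' starting at position 2)
LZ77 triple: (4, 2, 'c')


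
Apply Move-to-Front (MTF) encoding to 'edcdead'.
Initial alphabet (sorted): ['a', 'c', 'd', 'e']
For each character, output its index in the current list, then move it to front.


MTF encoding:
'e': index 3 in ['a', 'c', 'd', 'e'] -> ['e', 'a', 'c', 'd']
'd': index 3 in ['e', 'a', 'c', 'd'] -> ['d', 'e', 'a', 'c']
'c': index 3 in ['d', 'e', 'a', 'c'] -> ['c', 'd', 'e', 'a']
'd': index 1 in ['c', 'd', 'e', 'a'] -> ['d', 'c', 'e', 'a']
'e': index 2 in ['d', 'c', 'e', 'a'] -> ['e', 'd', 'c', 'a']
'a': index 3 in ['e', 'd', 'c', 'a'] -> ['a', 'e', 'd', 'c']
'd': index 2 in ['a', 'e', 'd', 'c'] -> ['d', 'a', 'e', 'c']


Output: [3, 3, 3, 1, 2, 3, 2]


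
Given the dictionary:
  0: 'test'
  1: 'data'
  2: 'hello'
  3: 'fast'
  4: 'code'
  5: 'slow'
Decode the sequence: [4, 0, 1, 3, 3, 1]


Look up each index in the dictionary:
  4 -> 'code'
  0 -> 'test'
  1 -> 'data'
  3 -> 'fast'
  3 -> 'fast'
  1 -> 'data'

Decoded: "code test data fast fast data"


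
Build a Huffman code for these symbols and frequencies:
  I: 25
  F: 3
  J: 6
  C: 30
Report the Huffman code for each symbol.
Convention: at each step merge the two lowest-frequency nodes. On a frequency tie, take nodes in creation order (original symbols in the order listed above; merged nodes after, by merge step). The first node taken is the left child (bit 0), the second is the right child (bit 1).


Huffman tree construction:
Step 1: Merge F(3) + J(6) = 9
Step 2: Merge (F+J)(9) + I(25) = 34
Step 3: Merge C(30) + ((F+J)+I)(34) = 64
Read each symbol's code off the tree from the root (left child = 0, right child = 1).

Codes:
  I: 11 (length 2)
  F: 100 (length 3)
  J: 101 (length 3)
  C: 0 (length 1)
Average code length: 107/64 = 1.6719 bits/symbol


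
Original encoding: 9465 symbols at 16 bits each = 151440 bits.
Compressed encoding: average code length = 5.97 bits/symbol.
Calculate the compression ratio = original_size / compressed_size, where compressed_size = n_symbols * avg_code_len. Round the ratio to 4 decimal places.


original_size = n_symbols * orig_bits = 9465 * 16 = 151440 bits
compressed_size = n_symbols * avg_code_len = 9465 * 5.97 = 56506.05 bits
ratio = original_size / compressed_size = 151440 / 56506.05 = 2.6801

Compression ratio = 2.6801


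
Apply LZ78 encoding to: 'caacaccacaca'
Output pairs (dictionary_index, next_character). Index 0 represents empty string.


LZ78 encoding steps:
Dictionary: {0: ''}
Step 1: w='' (idx 0), next='c' -> output (0, 'c'), add 'c' as idx 1
Step 2: w='' (idx 0), next='a' -> output (0, 'a'), add 'a' as idx 2
Step 3: w='a' (idx 2), next='c' -> output (2, 'c'), add 'ac' as idx 3
Step 4: w='ac' (idx 3), next='c' -> output (3, 'c'), add 'acc' as idx 4
Step 5: w='ac' (idx 3), next='a' -> output (3, 'a'), add 'aca' as idx 5
Step 6: w='c' (idx 1), next='a' -> output (1, 'a'), add 'ca' as idx 6


Encoded: [(0, 'c'), (0, 'a'), (2, 'c'), (3, 'c'), (3, 'a'), (1, 'a')]


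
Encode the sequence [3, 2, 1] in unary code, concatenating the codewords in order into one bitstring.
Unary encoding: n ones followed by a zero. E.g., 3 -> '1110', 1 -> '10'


Encode each number as n ones followed by a terminating 0:
  3 -> 1110 (4 bits)
  2 -> 110 (3 bits)
  1 -> 10 (2 bits)
Total length = 4 + 3 + 2 = 9 bits.

Unary([3, 2, 1]) = 111011010 (9 bits)


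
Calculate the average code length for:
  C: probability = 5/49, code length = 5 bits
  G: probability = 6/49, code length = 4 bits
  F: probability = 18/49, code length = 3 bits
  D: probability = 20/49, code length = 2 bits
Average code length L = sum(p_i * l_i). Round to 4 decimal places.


Weighted contributions p_i * l_i:
  C: (5/49) * 5 = 25/49
  G: (6/49) * 4 = 24/49
  F: (18/49) * 3 = 54/49
  D: (20/49) * 2 = 40/49
Sum = (25 + 24 + 54 + 40)/49 = 143/49

L = 143/49 = 2.9184 bits/symbol


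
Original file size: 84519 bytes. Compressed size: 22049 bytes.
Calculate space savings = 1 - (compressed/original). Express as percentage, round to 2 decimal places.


ratio = compressed/original = 22049/84519 = 0.260876
savings = 1 - ratio = 1 - 0.260876 = 0.739124
as a percentage: 0.739124 * 100 = 73.91%

Space savings = 1 - 22049/84519 = 73.91%


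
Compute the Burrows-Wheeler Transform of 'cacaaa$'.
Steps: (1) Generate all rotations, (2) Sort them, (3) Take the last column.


Rotations (sorted):
  0: $cacaaa -> last char: a
  1: a$cacaa -> last char: a
  2: aa$caca -> last char: a
  3: aaa$cac -> last char: c
  4: acaaa$c -> last char: c
  5: caaa$ca -> last char: a
  6: cacaaa$ -> last char: $


BWT = aaacca$


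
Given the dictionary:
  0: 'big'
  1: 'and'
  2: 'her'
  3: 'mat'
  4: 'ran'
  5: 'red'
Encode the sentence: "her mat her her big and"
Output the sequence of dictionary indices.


Look up each word in the dictionary:
  'her' -> 2
  'mat' -> 3
  'her' -> 2
  'her' -> 2
  'big' -> 0
  'and' -> 1

Encoded: [2, 3, 2, 2, 0, 1]


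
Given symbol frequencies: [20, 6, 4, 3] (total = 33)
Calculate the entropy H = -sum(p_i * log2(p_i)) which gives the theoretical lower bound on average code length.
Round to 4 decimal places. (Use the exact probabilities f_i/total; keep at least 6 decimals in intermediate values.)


Per-symbol terms -p_i * log2(p_i) with p_i = f_i/33:
  p = 20/33 = 0.606061: log2(p) = -0.722466, -p*log2(p) = 0.437858
  p = 6/33 = 0.181818: log2(p) = -2.459432, -p*log2(p) = 0.447169
  p = 4/33 = 0.121212: log2(p) = -3.044394, -p*log2(p) = 0.369017
  p = 3/33 = 0.090909: log2(p) = -3.459432, -p*log2(p) = 0.314494
H = 0.437858 + 0.447169 + 0.369017 + 0.314494 = 1.568538

H = 1.5685 bits/symbol


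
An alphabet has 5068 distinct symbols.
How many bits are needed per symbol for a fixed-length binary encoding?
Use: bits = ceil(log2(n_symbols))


log2(5068) = 12.3072
Bracket: 2^12 = 4096 < 5068 <= 2^13 = 8192
So ceil(log2(5068)) = 13

bits = ceil(log2(5068)) = ceil(12.3072) = 13 bits


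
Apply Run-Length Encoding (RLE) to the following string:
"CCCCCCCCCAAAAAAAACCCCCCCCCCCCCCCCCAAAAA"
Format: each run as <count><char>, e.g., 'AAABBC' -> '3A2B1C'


Scanning runs left to right:
  i=0: run of 'C' x 9 -> '9C'
  i=9: run of 'A' x 8 -> '8A'
  i=17: run of 'C' x 17 -> '17C'
  i=34: run of 'A' x 5 -> '5A'

RLE = 9C8A17C5A


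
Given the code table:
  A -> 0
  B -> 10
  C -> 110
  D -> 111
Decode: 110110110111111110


Decoding:
110 -> C
110 -> C
110 -> C
111 -> D
111 -> D
110 -> C


Result: CCCDDC


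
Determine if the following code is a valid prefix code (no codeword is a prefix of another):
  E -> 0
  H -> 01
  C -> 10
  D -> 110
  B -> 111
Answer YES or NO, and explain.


Checking each pair (does one codeword prefix another?):
  E='0' vs H='01': prefix -- VIOLATION

NO -- this is NOT a valid prefix code. E (0) is a prefix of H (01).


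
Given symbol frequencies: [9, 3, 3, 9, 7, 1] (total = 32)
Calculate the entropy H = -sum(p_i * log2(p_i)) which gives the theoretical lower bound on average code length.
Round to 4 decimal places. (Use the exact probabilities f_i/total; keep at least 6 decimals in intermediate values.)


Per-symbol terms -p_i * log2(p_i) with p_i = f_i/32:
  p = 9/32 = 0.281250: log2(p) = -1.830075, -p*log2(p) = 0.514709
  p = 3/32 = 0.093750: log2(p) = -3.415037, -p*log2(p) = 0.320160
  p = 3/32 = 0.093750: log2(p) = -3.415037, -p*log2(p) = 0.320160
  p = 9/32 = 0.281250: log2(p) = -1.830075, -p*log2(p) = 0.514709
  p = 7/32 = 0.218750: log2(p) = -2.192645, -p*log2(p) = 0.479641
  p = 1/32 = 0.031250: log2(p) = -5.000000, -p*log2(p) = 0.156250
H = 0.514709 + 0.320160 + 0.320160 + 0.514709 + 0.479641 + 0.156250 = 2.305629

H = 2.3056 bits/symbol


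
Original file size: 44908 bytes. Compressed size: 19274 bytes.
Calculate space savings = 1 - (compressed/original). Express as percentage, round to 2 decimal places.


ratio = compressed/original = 19274/44908 = 0.429189
savings = 1 - ratio = 1 - 0.429189 = 0.570811
as a percentage: 0.570811 * 100 = 57.08%

Space savings = 1 - 19274/44908 = 57.08%


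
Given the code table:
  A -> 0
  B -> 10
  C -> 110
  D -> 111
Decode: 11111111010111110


Decoding:
111 -> D
111 -> D
110 -> C
10 -> B
111 -> D
110 -> C


Result: DDCBDC


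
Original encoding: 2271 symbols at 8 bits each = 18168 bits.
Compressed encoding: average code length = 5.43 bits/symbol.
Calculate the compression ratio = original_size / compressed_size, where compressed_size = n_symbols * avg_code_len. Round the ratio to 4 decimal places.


original_size = n_symbols * orig_bits = 2271 * 8 = 18168 bits
compressed_size = n_symbols * avg_code_len = 2271 * 5.43 = 12331.53 bits
ratio = original_size / compressed_size = 18168 / 12331.53 = 1.4733

Compression ratio = 1.4733


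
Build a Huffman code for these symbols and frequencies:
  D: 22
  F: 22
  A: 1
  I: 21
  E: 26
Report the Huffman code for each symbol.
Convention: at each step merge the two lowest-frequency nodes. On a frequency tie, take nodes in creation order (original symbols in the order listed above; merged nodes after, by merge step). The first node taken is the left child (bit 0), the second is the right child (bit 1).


Huffman tree construction:
Step 1: Merge A(1) + I(21) = 22
Step 2: Merge D(22) + F(22) = 44
Step 3: Merge (A+I)(22) + E(26) = 48
Step 4: Merge (D+F)(44) + ((A+I)+E)(48) = 92
Read each symbol's code off the tree from the root (left child = 0, right child = 1).

Codes:
  D: 00 (length 2)
  F: 01 (length 2)
  A: 100 (length 3)
  I: 101 (length 3)
  E: 11 (length 2)
Average code length: 206/92 = 2.2391 bits/symbol


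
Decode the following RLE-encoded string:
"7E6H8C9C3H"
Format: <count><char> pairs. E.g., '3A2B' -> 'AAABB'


Expanding each <count><char> pair:
  7E -> 'EEEEEEE'
  6H -> 'HHHHHH'
  8C -> 'CCCCCCCC'
  9C -> 'CCCCCCCCC'
  3H -> 'HHH'

Decoded = EEEEEEEHHHHHHCCCCCCCCCCCCCCCCCHHH


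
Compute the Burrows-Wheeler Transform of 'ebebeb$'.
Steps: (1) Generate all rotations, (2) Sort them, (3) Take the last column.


Rotations (sorted):
  0: $ebebeb -> last char: b
  1: b$ebebe -> last char: e
  2: beb$ebe -> last char: e
  3: bebeb$e -> last char: e
  4: eb$ebeb -> last char: b
  5: ebeb$eb -> last char: b
  6: ebebeb$ -> last char: $


BWT = beeebb$


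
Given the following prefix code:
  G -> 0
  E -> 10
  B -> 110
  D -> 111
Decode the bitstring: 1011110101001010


Decoding step by step:
Bits 10 -> E
Bits 111 -> D
Bits 10 -> E
Bits 10 -> E
Bits 10 -> E
Bits 0 -> G
Bits 10 -> E
Bits 10 -> E


Decoded message: EDEEEGEE


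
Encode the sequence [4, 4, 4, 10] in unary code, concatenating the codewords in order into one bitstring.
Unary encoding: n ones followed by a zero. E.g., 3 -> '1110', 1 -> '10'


Encode each number as n ones followed by a terminating 0:
  4 -> 11110 (5 bits)
  4 -> 11110 (5 bits)
  4 -> 11110 (5 bits)
  10 -> 11111111110 (11 bits)
Total length = 5 + 5 + 5 + 11 = 26 bits.

Unary([4, 4, 4, 10]) = 11110111101111011111111110 (26 bits)


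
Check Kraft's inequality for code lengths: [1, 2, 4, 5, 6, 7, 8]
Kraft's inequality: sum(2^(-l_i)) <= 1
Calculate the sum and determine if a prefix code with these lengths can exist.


Sum = 2^(-1) + 2^(-2) + 2^(-4) + 2^(-5) + 2^(-6) + 2^(-7) + 2^(-8)
    = 0.5 + 0.25 + 0.0625 + 0.03125 + 0.015625 + 0.0078125 + 0.00390625
    = 223/256 = 0.87109375
Since 0.87109375 <= 1, Kraft's inequality IS satisfied.
A prefix code with these lengths CAN exist.

Kraft sum = 0.87109375. Satisfied.


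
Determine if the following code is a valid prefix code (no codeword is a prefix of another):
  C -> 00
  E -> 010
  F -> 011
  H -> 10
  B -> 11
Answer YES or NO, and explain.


Checking each pair (does one codeword prefix another?):
  C='00' vs E='010': no prefix
  C='00' vs F='011': no prefix
  C='00' vs H='10': no prefix
  C='00' vs B='11': no prefix
  E='010' vs C='00': no prefix
  E='010' vs F='011': no prefix
  E='010' vs H='10': no prefix
  E='010' vs B='11': no prefix
  F='011' vs C='00': no prefix
  F='011' vs E='010': no prefix
  F='011' vs H='10': no prefix
  F='011' vs B='11': no prefix
  H='10' vs C='00': no prefix
  H='10' vs E='010': no prefix
  H='10' vs F='011': no prefix
  H='10' vs B='11': no prefix
  B='11' vs C='00': no prefix
  B='11' vs E='010': no prefix
  B='11' vs F='011': no prefix
  B='11' vs H='10': no prefix
No violation found over all pairs.

YES -- this is a valid prefix code. No codeword is a prefix of any other codeword.


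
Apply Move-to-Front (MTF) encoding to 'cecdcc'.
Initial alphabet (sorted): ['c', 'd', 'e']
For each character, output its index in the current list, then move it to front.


MTF encoding:
'c': index 0 in ['c', 'd', 'e'] -> ['c', 'd', 'e']
'e': index 2 in ['c', 'd', 'e'] -> ['e', 'c', 'd']
'c': index 1 in ['e', 'c', 'd'] -> ['c', 'e', 'd']
'd': index 2 in ['c', 'e', 'd'] -> ['d', 'c', 'e']
'c': index 1 in ['d', 'c', 'e'] -> ['c', 'd', 'e']
'c': index 0 in ['c', 'd', 'e'] -> ['c', 'd', 'e']


Output: [0, 2, 1, 2, 1, 0]


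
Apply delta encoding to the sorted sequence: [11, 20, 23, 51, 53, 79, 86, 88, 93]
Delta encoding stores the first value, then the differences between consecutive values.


First value: 11
Deltas:
  20 - 11 = 9
  23 - 20 = 3
  51 - 23 = 28
  53 - 51 = 2
  79 - 53 = 26
  86 - 79 = 7
  88 - 86 = 2
  93 - 88 = 5


Delta encoded: [11, 9, 3, 28, 2, 26, 7, 2, 5]


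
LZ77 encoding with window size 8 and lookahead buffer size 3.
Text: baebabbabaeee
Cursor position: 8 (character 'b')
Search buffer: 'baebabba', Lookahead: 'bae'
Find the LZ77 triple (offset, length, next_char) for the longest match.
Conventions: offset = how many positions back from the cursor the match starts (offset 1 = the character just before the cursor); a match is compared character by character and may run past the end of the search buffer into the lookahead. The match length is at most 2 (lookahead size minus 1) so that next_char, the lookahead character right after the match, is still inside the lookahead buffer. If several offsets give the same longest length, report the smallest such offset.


Try each offset into the search buffer:
  offset=1 (pos 7, char 'a'): match length 0
  offset=2 (pos 6, char 'b'): match length 2
  offset=3 (pos 5, char 'b'): match length 1
  offset=4 (pos 4, char 'a'): match length 0
  offset=5 (pos 3, char 'b'): match length 2
  offset=6 (pos 2, char 'e'): match length 0
  offset=7 (pos 1, char 'a'): match length 0
  offset=8 (pos 0, char 'b'): match length 2
Longest match has length 2, found at offsets 2, 5, 8; take the smallest, offset 2.
next_char = character at position 8 + 2 = 10 -> 'e'

Best match: offset=2, length=2 (matching 'ba' starting at position 6)
LZ77 triple: (2, 2, 'e')


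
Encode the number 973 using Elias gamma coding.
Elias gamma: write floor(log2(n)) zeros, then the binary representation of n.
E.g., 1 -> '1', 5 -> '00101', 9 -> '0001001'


num_bits = floor(log2(973)) + 1 = 10
leading_zeros = num_bits - 1 = 9
binary(973) = 1111001101

Elias gamma(973) = '000000000' + '1111001101' = 0000000001111001101 (19 bits)


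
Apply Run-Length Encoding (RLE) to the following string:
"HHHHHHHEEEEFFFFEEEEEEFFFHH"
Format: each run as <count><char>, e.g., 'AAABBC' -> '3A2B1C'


Scanning runs left to right:
  i=0: run of 'H' x 7 -> '7H'
  i=7: run of 'E' x 4 -> '4E'
  i=11: run of 'F' x 4 -> '4F'
  i=15: run of 'E' x 6 -> '6E'
  i=21: run of 'F' x 3 -> '3F'
  i=24: run of 'H' x 2 -> '2H'

RLE = 7H4E4F6E3F2H


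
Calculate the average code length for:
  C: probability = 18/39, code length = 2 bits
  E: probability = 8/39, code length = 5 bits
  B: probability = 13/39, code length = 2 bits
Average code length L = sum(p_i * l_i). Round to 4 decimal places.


Weighted contributions p_i * l_i:
  C: (18/39) * 2 = 36/39
  E: (8/39) * 5 = 40/39
  B: (13/39) * 2 = 26/39
Sum = (36 + 40 + 26)/39 = 102/39

L = 102/39 = 2.6154 bits/symbol


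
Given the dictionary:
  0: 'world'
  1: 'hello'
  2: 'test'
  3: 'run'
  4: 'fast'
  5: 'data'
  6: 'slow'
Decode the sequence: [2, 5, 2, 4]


Look up each index in the dictionary:
  2 -> 'test'
  5 -> 'data'
  2 -> 'test'
  4 -> 'fast'

Decoded: "test data test fast"


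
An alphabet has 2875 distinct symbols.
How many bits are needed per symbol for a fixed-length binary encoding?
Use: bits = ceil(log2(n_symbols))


log2(2875) = 11.4893
Bracket: 2^11 = 2048 < 2875 <= 2^12 = 4096
So ceil(log2(2875)) = 12

bits = ceil(log2(2875)) = ceil(11.4893) = 12 bits


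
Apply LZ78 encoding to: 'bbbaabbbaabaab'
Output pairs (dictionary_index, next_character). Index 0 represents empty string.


LZ78 encoding steps:
Dictionary: {0: ''}
Step 1: w='' (idx 0), next='b' -> output (0, 'b'), add 'b' as idx 1
Step 2: w='b' (idx 1), next='b' -> output (1, 'b'), add 'bb' as idx 2
Step 3: w='' (idx 0), next='a' -> output (0, 'a'), add 'a' as idx 3
Step 4: w='a' (idx 3), next='b' -> output (3, 'b'), add 'ab' as idx 4
Step 5: w='bb' (idx 2), next='a' -> output (2, 'a'), add 'bba' as idx 5
Step 6: w='ab' (idx 4), next='a' -> output (4, 'a'), add 'aba' as idx 6
Step 7: w='ab' (idx 4), end of input -> output (4, '')


Encoded: [(0, 'b'), (1, 'b'), (0, 'a'), (3, 'b'), (2, 'a'), (4, 'a'), (4, '')]


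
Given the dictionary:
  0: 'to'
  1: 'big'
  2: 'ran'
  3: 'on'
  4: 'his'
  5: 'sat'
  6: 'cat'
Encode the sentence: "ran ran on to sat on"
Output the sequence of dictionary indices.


Look up each word in the dictionary:
  'ran' -> 2
  'ran' -> 2
  'on' -> 3
  'to' -> 0
  'sat' -> 5
  'on' -> 3

Encoded: [2, 2, 3, 0, 5, 3]


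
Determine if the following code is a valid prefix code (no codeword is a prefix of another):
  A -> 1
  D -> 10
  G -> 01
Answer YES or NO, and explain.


Checking each pair (does one codeword prefix another?):
  A='1' vs D='10': prefix -- VIOLATION

NO -- this is NOT a valid prefix code. A (1) is a prefix of D (10).


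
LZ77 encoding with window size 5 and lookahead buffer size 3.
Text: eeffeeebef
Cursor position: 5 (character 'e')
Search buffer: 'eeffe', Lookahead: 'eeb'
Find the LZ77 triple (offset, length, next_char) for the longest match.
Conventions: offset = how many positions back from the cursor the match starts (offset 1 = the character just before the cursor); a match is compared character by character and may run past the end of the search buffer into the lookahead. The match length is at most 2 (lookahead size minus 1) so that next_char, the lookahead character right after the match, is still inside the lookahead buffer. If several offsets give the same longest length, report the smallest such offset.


Try each offset into the search buffer:
  offset=1 (pos 4, char 'e'): match length 2
  offset=2 (pos 3, char 'f'): match length 0
  offset=3 (pos 2, char 'f'): match length 0
  offset=4 (pos 1, char 'e'): match length 1
  offset=5 (pos 0, char 'e'): match length 2
Longest match has length 2, found at offsets 1, 5; take the smallest, offset 1.
next_char = character at position 5 + 2 = 7 -> 'b'

Best match: offset=1, length=2 (matching 'ee' starting at position 4)
LZ77 triple: (1, 2, 'b')


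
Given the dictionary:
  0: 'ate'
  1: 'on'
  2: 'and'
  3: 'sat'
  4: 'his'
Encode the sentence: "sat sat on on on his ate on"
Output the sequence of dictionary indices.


Look up each word in the dictionary:
  'sat' -> 3
  'sat' -> 3
  'on' -> 1
  'on' -> 1
  'on' -> 1
  'his' -> 4
  'ate' -> 0
  'on' -> 1

Encoded: [3, 3, 1, 1, 1, 4, 0, 1]


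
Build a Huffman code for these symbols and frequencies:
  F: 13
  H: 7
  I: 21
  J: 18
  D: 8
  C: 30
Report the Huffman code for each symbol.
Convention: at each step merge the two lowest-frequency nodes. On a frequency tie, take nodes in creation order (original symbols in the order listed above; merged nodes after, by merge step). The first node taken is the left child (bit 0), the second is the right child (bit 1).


Huffman tree construction:
Step 1: Merge H(7) + D(8) = 15
Step 2: Merge F(13) + (H+D)(15) = 28
Step 3: Merge J(18) + I(21) = 39
Step 4: Merge (F+(H+D))(28) + C(30) = 58
Step 5: Merge (J+I)(39) + ((F+(H+D))+C)(58) = 97
Read each symbol's code off the tree from the root (left child = 0, right child = 1).

Codes:
  F: 100 (length 3)
  H: 1010 (length 4)
  I: 01 (length 2)
  J: 00 (length 2)
  D: 1011 (length 4)
  C: 11 (length 2)
Average code length: 237/97 = 2.4433 bits/symbol


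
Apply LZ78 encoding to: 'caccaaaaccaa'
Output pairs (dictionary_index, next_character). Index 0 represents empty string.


LZ78 encoding steps:
Dictionary: {0: ''}
Step 1: w='' (idx 0), next='c' -> output (0, 'c'), add 'c' as idx 1
Step 2: w='' (idx 0), next='a' -> output (0, 'a'), add 'a' as idx 2
Step 3: w='c' (idx 1), next='c' -> output (1, 'c'), add 'cc' as idx 3
Step 4: w='a' (idx 2), next='a' -> output (2, 'a'), add 'aa' as idx 4
Step 5: w='aa' (idx 4), next='c' -> output (4, 'c'), add 'aac' as idx 5
Step 6: w='c' (idx 1), next='a' -> output (1, 'a'), add 'ca' as idx 6
Step 7: w='a' (idx 2), end of input -> output (2, '')


Encoded: [(0, 'c'), (0, 'a'), (1, 'c'), (2, 'a'), (4, 'c'), (1, 'a'), (2, '')]


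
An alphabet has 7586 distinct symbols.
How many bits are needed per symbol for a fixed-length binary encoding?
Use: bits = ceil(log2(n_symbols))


log2(7586) = 12.8891
Bracket: 2^12 = 4096 < 7586 <= 2^13 = 8192
So ceil(log2(7586)) = 13

bits = ceil(log2(7586)) = ceil(12.8891) = 13 bits


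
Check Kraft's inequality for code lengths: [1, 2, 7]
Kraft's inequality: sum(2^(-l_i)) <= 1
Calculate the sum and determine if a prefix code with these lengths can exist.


Sum = 2^(-1) + 2^(-2) + 2^(-7)
    = 0.5 + 0.25 + 0.0078125
    = 97/128 = 0.7578125
Since 0.7578125 <= 1, Kraft's inequality IS satisfied.
A prefix code with these lengths CAN exist.

Kraft sum = 0.7578125. Satisfied.


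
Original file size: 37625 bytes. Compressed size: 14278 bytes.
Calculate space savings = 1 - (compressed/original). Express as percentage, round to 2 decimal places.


ratio = compressed/original = 14278/37625 = 0.379482
savings = 1 - ratio = 1 - 0.379482 = 0.620518
as a percentage: 0.620518 * 100 = 62.05%

Space savings = 1 - 14278/37625 = 62.05%


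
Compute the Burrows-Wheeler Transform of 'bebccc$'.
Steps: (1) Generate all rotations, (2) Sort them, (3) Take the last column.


Rotations (sorted):
  0: $bebccc -> last char: c
  1: bccc$be -> last char: e
  2: bebccc$ -> last char: $
  3: c$bebcc -> last char: c
  4: cc$bebc -> last char: c
  5: ccc$beb -> last char: b
  6: ebccc$b -> last char: b


BWT = ce$ccbb


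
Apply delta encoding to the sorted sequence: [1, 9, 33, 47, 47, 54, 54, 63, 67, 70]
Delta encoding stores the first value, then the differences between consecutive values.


First value: 1
Deltas:
  9 - 1 = 8
  33 - 9 = 24
  47 - 33 = 14
  47 - 47 = 0
  54 - 47 = 7
  54 - 54 = 0
  63 - 54 = 9
  67 - 63 = 4
  70 - 67 = 3


Delta encoded: [1, 8, 24, 14, 0, 7, 0, 9, 4, 3]


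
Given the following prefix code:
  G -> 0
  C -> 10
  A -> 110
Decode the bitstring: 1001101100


Decoding step by step:
Bits 10 -> C
Bits 0 -> G
Bits 110 -> A
Bits 110 -> A
Bits 0 -> G


Decoded message: CGAAG


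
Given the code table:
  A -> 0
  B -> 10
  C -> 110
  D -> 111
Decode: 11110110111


Decoding:
111 -> D
10 -> B
110 -> C
111 -> D


Result: DBCD


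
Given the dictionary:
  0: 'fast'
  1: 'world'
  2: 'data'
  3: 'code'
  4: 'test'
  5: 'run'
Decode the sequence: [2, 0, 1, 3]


Look up each index in the dictionary:
  2 -> 'data'
  0 -> 'fast'
  1 -> 'world'
  3 -> 'code'

Decoded: "data fast world code"


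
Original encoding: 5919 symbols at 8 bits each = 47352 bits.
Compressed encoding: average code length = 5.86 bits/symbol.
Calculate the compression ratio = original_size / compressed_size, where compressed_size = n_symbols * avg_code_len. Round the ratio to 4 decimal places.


original_size = n_symbols * orig_bits = 5919 * 8 = 47352 bits
compressed_size = n_symbols * avg_code_len = 5919 * 5.86 = 34685.34 bits
ratio = original_size / compressed_size = 47352 / 34685.34 = 1.3652

Compression ratio = 1.3652


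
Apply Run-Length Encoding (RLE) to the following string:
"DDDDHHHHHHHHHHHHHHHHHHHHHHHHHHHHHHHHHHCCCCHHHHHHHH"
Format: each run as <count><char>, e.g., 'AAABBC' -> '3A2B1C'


Scanning runs left to right:
  i=0: run of 'D' x 4 -> '4D'
  i=4: run of 'H' x 34 -> '34H'
  i=38: run of 'C' x 4 -> '4C'
  i=42: run of 'H' x 8 -> '8H'

RLE = 4D34H4C8H


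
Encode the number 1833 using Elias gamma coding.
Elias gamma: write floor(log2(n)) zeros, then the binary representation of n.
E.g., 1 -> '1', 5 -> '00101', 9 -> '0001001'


num_bits = floor(log2(1833)) + 1 = 11
leading_zeros = num_bits - 1 = 10
binary(1833) = 11100101001

Elias gamma(1833) = '0000000000' + '11100101001' = 000000000011100101001 (21 bits)


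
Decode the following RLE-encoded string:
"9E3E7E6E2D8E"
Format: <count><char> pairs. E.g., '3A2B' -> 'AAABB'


Expanding each <count><char> pair:
  9E -> 'EEEEEEEEE'
  3E -> 'EEE'
  7E -> 'EEEEEEE'
  6E -> 'EEEEEE'
  2D -> 'DD'
  8E -> 'EEEEEEEE'

Decoded = EEEEEEEEEEEEEEEEEEEEEEEEEDDEEEEEEEE


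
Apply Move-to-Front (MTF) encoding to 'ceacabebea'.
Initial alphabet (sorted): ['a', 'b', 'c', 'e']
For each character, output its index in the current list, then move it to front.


MTF encoding:
'c': index 2 in ['a', 'b', 'c', 'e'] -> ['c', 'a', 'b', 'e']
'e': index 3 in ['c', 'a', 'b', 'e'] -> ['e', 'c', 'a', 'b']
'a': index 2 in ['e', 'c', 'a', 'b'] -> ['a', 'e', 'c', 'b']
'c': index 2 in ['a', 'e', 'c', 'b'] -> ['c', 'a', 'e', 'b']
'a': index 1 in ['c', 'a', 'e', 'b'] -> ['a', 'c', 'e', 'b']
'b': index 3 in ['a', 'c', 'e', 'b'] -> ['b', 'a', 'c', 'e']
'e': index 3 in ['b', 'a', 'c', 'e'] -> ['e', 'b', 'a', 'c']
'b': index 1 in ['e', 'b', 'a', 'c'] -> ['b', 'e', 'a', 'c']
'e': index 1 in ['b', 'e', 'a', 'c'] -> ['e', 'b', 'a', 'c']
'a': index 2 in ['e', 'b', 'a', 'c'] -> ['a', 'e', 'b', 'c']


Output: [2, 3, 2, 2, 1, 3, 3, 1, 1, 2]


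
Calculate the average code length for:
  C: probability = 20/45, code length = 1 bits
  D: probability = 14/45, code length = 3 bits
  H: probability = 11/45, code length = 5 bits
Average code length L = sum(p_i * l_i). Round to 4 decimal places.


Weighted contributions p_i * l_i:
  C: (20/45) * 1 = 20/45
  D: (14/45) * 3 = 42/45
  H: (11/45) * 5 = 55/45
Sum = (20 + 42 + 55)/45 = 117/45

L = 117/45 = 2.6000 bits/symbol


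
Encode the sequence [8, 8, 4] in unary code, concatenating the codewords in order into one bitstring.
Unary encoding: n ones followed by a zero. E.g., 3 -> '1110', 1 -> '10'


Encode each number as n ones followed by a terminating 0:
  8 -> 111111110 (9 bits)
  8 -> 111111110 (9 bits)
  4 -> 11110 (5 bits)
Total length = 9 + 9 + 5 = 23 bits.

Unary([8, 8, 4]) = 11111111011111111011110 (23 bits)


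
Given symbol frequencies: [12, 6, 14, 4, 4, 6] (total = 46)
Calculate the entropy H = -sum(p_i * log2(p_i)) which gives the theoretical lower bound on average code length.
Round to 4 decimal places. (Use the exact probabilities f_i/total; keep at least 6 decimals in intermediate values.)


Per-symbol terms -p_i * log2(p_i) with p_i = f_i/46:
  p = 12/46 = 0.260870: log2(p) = -1.938599, -p*log2(p) = 0.505722
  p = 6/46 = 0.130435: log2(p) = -2.938599, -p*log2(p) = 0.383296
  p = 14/46 = 0.304348: log2(p) = -1.716207, -p*log2(p) = 0.522324
  p = 4/46 = 0.086957: log2(p) = -3.523562, -p*log2(p) = 0.306397
  p = 4/46 = 0.086957: log2(p) = -3.523562, -p*log2(p) = 0.306397
  p = 6/46 = 0.130435: log2(p) = -2.938599, -p*log2(p) = 0.383296
H = 0.505722 + 0.383296 + 0.522324 + 0.306397 + 0.306397 + 0.383296 = 2.407432

H = 2.4074 bits/symbol
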